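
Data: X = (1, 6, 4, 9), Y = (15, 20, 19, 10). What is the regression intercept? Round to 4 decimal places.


a = ybar - b*xbar, where b = sum((xi-xbar)(yi-ybar)) / sum((xi-xbar)^2)
n = 4, xbar = 20/4 = 5, ybar = 64/4 = 16
Sxy = sum((xi-xbar)(yi-ybar)) = -19
Sxx = sum((xi-xbar)^2) = 34
b = Sxy / Sxx = -19/34 ≈ -0.558824
a = 16 - (-0.558824) * 5 = 639/34 ≈ 18.794118

18.7941


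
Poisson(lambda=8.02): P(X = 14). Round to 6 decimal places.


P = e^(-lam) * lam^k / k!
e^(-8.02) ≈ 0.0003288200
lam^k = 8.02^14 ≈ 4554504714668.938968
k! = 14! = 87178291200
P = 0.0003288200 * 4554504714668.938968 / 87178291200 ≈ 0.017179

0.017179


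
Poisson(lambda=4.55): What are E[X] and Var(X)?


E[X] = Var(X) = lambda = 4.55

4.55, 4.55


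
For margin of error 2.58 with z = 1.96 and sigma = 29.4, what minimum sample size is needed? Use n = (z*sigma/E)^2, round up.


z*sigma/E = 1.96 * 29.4 / 2.58 = 4802/215 ≈ 22.334884
(z*sigma/E)^2 ≈ 498.847031
round up: n = 499

499


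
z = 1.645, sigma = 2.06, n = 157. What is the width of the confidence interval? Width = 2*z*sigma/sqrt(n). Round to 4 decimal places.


width = 2*z*sigma/sqrt(n)
2*z*sigma = 2 * 1.645 * 2.06 = 6.7774
sqrt(157) ≈ 12.529964
width = 6.7774 / 12.529964 ≈ 0.540895

0.5409


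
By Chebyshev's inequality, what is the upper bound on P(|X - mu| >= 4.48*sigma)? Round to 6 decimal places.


P <= 1/k^2
k^2 = 4.48^2 = 20.0704
1/k^2 = 1 / 20.0704 ≈ 0.04982462

0.049825


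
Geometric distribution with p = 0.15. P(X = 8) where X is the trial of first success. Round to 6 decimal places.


P = (1-p)^(k-1) * p
(1-p)^(k-1) = 0.85^7 ≈ 0.3205771
P = 0.3205771 * 0.15 ≈ 0.04808656

0.048087


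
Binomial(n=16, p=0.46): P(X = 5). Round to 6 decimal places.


P = C(n,k) * p^k * (1-p)^(n-k)
C(16,5) = 4368
p^k = 0.46^5 ≈ 0.02059630
(1-p)^(n-k) = 0.54^11 ≈ 0.001138496
P = 4368 * 0.02059630 * 0.001138496 ≈ 0.102424

0.102424


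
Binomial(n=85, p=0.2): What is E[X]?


E[X] = n*p = 85 * 0.2 = 17

17


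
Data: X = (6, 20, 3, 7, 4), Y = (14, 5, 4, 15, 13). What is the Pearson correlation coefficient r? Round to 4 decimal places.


r = sum((xi-xbar)(yi-ybar)) / sqrt(sum((xi-xbar)^2) * sum((yi-ybar)^2))
n = 5, xbar = 40/5 = 8, ybar = 51/5 = 10.2
Sxy = sum((xi-xbar)(yi-ybar)) = -55
Sxx = sum((xi-xbar)^2) = 190
Syy = sum((yi-ybar)^2) = 110.8
sqrt(Sxx*Syy) ≈ 145.093074
r = Sxy / sqrt(Sxx*Syy) = -55 / 145.093074 ≈ -0.379067

-0.3791


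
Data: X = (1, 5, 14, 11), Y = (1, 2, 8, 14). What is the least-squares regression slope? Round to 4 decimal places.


b = sum((xi-xbar)(yi-ybar)) / sum((xi-xbar)^2)
n = 4, xbar = 31/4 = 7.75, ybar = 25/4 = 6.25
Sxy = sum((xi-xbar)(yi-ybar)) = 83.25
Sxx = sum((xi-xbar)^2) = 102.75
b = Sxy / Sxx = 111/137 ≈ 0.810219

0.8102


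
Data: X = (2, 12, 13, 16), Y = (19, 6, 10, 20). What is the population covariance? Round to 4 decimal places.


Cov = (1/n)*sum((xi-xbar)(yi-ybar))
n = 4, xbar = 43/4 = 10.75, ybar = 55/4 = 13.75
sum((xi-xbar)(yi-ybar)) = -31.25
Cov = -31.25 / 4 = -7.8125

-7.8125


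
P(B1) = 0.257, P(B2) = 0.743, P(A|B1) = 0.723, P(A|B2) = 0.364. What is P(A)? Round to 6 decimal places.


P(A) = P(A|B1)*P(B1) + P(A|B2)*P(B2)
P(A|B1)*P(B1) = 0.723 * 0.257 = 0.185811
P(A|B2)*P(B2) = 0.364 * 0.743 = 0.270452
P(A) = 0.185811 + 0.270452 = 0.456263

0.456263


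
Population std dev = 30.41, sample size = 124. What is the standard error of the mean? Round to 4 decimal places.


SE = sigma / sqrt(n)
sqrt(124) ≈ 11.135529
SE = 30.41 / 11.135529 ≈ 2.730899

2.7309


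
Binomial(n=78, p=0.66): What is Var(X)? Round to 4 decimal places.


Var = n*p*(1-p) = 78 * 0.66 * 0.34 = 17.5032

17.5032


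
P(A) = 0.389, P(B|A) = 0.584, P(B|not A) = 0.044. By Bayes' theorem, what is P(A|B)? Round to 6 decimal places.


P(A|B) = P(B|A)*P(A) / P(B), P(B) = P(B|A)*P(A) + P(B|not A)*P(not A)
P(B|A)*P(A) = 0.584 * 0.389 = 0.227176
P(B|not A)*P(not A) = 0.044 * 0.611 = 0.026884
P(B) = 0.227176 + 0.026884 = 0.25406
P(A|B) = 0.227176 / 0.25406 ≈ 0.89418248

0.894182


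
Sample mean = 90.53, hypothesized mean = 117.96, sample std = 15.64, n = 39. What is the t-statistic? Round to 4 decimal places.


t = (xbar - mu0) / (s/sqrt(n))
xbar - mu0 = 90.53 - 117.96 = -27.43
sqrt(39) ≈ 6.24499800
s/sqrt(n) = 15.64 / 6.24499800 ≈ 2.50440433
t = -27.43 / 2.50440433 ≈ -10.952704

-10.9527


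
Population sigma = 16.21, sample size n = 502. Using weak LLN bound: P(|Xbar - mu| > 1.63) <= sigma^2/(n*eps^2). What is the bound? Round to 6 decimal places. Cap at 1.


bound = min(1, sigma^2/(n*eps^2))
sigma^2 = 16.21^2 = 262.7641
n*eps^2 = 502 * 1.63^2 = 502 * 2.6569 = 1333.7638
sigma^2/(n*eps^2) = 262.7641 / 1333.7638 ≈ 0.19700947

0.197009


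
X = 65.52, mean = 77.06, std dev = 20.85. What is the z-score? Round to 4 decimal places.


z = (X - mu) / sigma
X - mu = 65.52 - 77.06 = -11.54
z = -11.54 / 20.85 = -1154/2085 ≈ -0.553477

-0.5535


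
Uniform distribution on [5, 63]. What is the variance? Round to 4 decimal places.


Var = (b-a)^2 / 12
(b-a)^2 = (63 - 5)^2 = 3364
Var = 3364/12 ≈ 280.333333

280.3333


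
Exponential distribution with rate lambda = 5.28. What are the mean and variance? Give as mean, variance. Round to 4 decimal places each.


mean = 1/lam, var = 1/lam^2
mean = 1 / 5.28 = 25/132 ≈ 0.189394
lam^2 = 5.28^2 = 27.8784
var = 1 / 27.8784 ≈ 0.035870

0.1894, 0.0359


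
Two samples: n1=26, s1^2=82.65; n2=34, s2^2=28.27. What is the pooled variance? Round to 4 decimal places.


sp^2 = ((n1-1)*s1^2 + (n2-1)*s2^2)/(n1+n2-2)
(n1-1)*s1^2 = 25 * 82.65 = 2066.25
(n2-1)*s2^2 = 33 * 28.27 = 932.91
numerator = 2066.25 + 932.91 = 2999.16
n1+n2-2 = 58
sp^2 = 2999.16 / 58 = 74979/1450 ≈ 51.709655

51.7097


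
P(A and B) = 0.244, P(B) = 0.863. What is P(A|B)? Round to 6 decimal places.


P(A|B) = P(A and B) / P(B) = 0.244 / 0.863 = 244/863 ≈ 0.28273465

0.282735


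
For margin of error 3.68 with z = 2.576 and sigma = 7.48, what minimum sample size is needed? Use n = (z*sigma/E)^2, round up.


z*sigma/E = 2.576 * 7.48 / 3.68 = 5.236
(z*sigma/E)^2 = 27.415696
round up: n = 28

28


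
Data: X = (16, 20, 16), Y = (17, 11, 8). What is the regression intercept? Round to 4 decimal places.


a = ybar - b*xbar, where b = sum((xi-xbar)(yi-ybar)) / sum((xi-xbar)^2)
n = 3, xbar = 52/3 ≈ 17.333333, ybar = 36/3 = 12
Sxy = sum((xi-xbar)(yi-ybar)) = -4
Sxx = sum((xi-xbar)^2) = 32/3 ≈ 10.666667
b = Sxy / Sxx = -0.375
a = 12 - (-0.375) * 17.333333 = 18.5

18.5000


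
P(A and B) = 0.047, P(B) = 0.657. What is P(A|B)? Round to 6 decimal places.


P(A|B) = P(A and B) / P(B) = 0.047 / 0.657 = 47/657 ≈ 0.07153729

0.071537


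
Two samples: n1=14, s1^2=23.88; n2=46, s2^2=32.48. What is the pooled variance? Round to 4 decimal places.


sp^2 = ((n1-1)*s1^2 + (n2-1)*s2^2)/(n1+n2-2)
(n1-1)*s1^2 = 13 * 23.88 = 310.44
(n2-1)*s2^2 = 45 * 32.48 = 1461.6
numerator = 310.44 + 1461.6 = 1772.04
n1+n2-2 = 58
sp^2 = 1772.04 / 58 = 44301/1450 ≈ 30.552414

30.5524


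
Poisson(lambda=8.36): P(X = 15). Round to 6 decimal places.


P = e^(-lam) * lam^k / k!
e^(-8.36) ≈ 0.0002340443
lam^k = 8.36^15 ≈ 68091697574703.029989
k! = 15! = 1307674368000
P = 0.0002340443 * 68091697574703.029989 / 1307674368000 ≈ 0.012187

0.012187


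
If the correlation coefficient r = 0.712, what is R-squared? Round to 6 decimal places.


R^2 = r^2 = (0.712)^2 = 0.506944

0.506944


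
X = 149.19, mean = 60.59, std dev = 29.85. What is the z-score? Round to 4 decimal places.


z = (X - mu) / sigma
X - mu = 149.19 - 60.59 = 88.6
z = 88.6 / 29.85 = 1772/597 ≈ 2.968174

2.9682


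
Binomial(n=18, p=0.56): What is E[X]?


E[X] = n*p = 18 * 0.56 = 10.08

10.08


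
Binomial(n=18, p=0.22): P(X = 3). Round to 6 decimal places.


P = C(n,k) * p^k * (1-p)^(n-k)
C(18,3) = 816
p^k = 0.22^3 = 0.010648
(1-p)^(n-k) = 0.78^15 ≈ 0.02406684
P = 816 * 0.010648 * 0.02406684 ≈ 0.209111

0.209111


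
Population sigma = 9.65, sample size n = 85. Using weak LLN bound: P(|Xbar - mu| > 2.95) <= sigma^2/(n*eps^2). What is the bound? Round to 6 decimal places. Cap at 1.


bound = min(1, sigma^2/(n*eps^2))
sigma^2 = 9.65^2 = 93.1225
n*eps^2 = 85 * 2.95^2 = 85 * 8.7025 = 739.7125
sigma^2/(n*eps^2) = 93.1225 / 739.7125 ≈ 0.12589013

0.125890


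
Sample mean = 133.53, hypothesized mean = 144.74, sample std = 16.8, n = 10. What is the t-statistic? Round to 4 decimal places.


t = (xbar - mu0) / (s/sqrt(n))
xbar - mu0 = 133.53 - 144.74 = -11.21
sqrt(10) ≈ 3.16227766
s/sqrt(n) = 16.8 / 3.16227766 ≈ 5.31262647
t = -11.21 / 5.31262647 ≈ -2.110067

-2.1101


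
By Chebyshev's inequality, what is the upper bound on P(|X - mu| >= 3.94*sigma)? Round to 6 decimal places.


P <= 1/k^2
k^2 = 3.94^2 = 15.5236
1/k^2 = 1 / 15.5236 ≈ 0.06441805

0.064418


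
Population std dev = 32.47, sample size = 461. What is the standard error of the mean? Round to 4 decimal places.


SE = sigma / sqrt(n)
sqrt(461) ≈ 21.470911
SE = 32.47 / 21.470911 ≈ 1.512279

1.5123


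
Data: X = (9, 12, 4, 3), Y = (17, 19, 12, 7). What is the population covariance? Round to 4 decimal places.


Cov = (1/n)*sum((xi-xbar)(yi-ybar))
n = 4, xbar = 28/4 = 7, ybar = 55/4 = 13.75
sum((xi-xbar)(yi-ybar)) = 65
Cov = 65 / 4 = 16.25

16.2500


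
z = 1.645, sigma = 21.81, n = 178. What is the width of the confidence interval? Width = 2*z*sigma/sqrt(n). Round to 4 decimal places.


width = 2*z*sigma/sqrt(n)
2*z*sigma = 2 * 1.645 * 21.81 = 71.7549
sqrt(178) ≈ 13.341664
width = 71.7549 / 13.341664 ≈ 5.378257

5.3783


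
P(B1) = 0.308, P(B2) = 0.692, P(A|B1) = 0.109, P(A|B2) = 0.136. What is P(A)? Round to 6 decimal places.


P(A) = P(A|B1)*P(B1) + P(A|B2)*P(B2)
P(A|B1)*P(B1) = 0.109 * 0.308 = 0.033572
P(A|B2)*P(B2) = 0.136 * 0.692 = 0.094112
P(A) = 0.033572 + 0.094112 = 0.127684

0.127684


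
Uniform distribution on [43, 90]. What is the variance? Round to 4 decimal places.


Var = (b-a)^2 / 12
(b-a)^2 = (90 - 43)^2 = 2209
Var = 2209/12 ≈ 184.083333

184.0833


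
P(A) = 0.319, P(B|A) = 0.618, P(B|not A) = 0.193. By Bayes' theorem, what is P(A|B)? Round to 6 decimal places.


P(A|B) = P(B|A)*P(A) / P(B), P(B) = P(B|A)*P(A) + P(B|not A)*P(not A)
P(B|A)*P(A) = 0.618 * 0.319 = 0.197142
P(B|not A)*P(not A) = 0.193 * 0.681 = 0.131433
P(B) = 0.197142 + 0.131433 = 0.328575
P(A|B) = 0.197142 / 0.328575 ≈ 0.59999087

0.599991


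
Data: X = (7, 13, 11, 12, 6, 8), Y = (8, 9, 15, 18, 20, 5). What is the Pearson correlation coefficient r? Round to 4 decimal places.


r = sum((xi-xbar)(yi-ybar)) / sqrt(sum((xi-xbar)^2) * sum((yi-ybar)^2))
n = 6, xbar = 57/6 = 9.5, ybar = 75/6 = 12.5
Sxy = sum((xi-xbar)(yi-ybar)) = 1.5
Sxx = sum((xi-xbar)^2) = 41.5
Syy = sum((yi-ybar)^2) = 181.5
sqrt(Sxx*Syy) ≈ 86.788536
r = Sxy / sqrt(Sxx*Syy) = 1.5 / 86.788536 ≈ 0.017283

0.0173


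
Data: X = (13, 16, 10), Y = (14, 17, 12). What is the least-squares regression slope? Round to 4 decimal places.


b = sum((xi-xbar)(yi-ybar)) / sum((xi-xbar)^2)
n = 3, xbar = 39/3 = 13, ybar = 43/3 ≈ 14.333333
Sxy = sum((xi-xbar)(yi-ybar)) = 15
Sxx = sum((xi-xbar)^2) = 18
b = Sxy / Sxx = 5/6 ≈ 0.833333

0.8333


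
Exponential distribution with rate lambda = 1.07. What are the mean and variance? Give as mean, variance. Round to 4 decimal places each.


mean = 1/lam, var = 1/lam^2
mean = 1 / 1.07 = 100/107 ≈ 0.934579
lam^2 = 1.07^2 = 1.1449
var = 1 / 1.1449 ≈ 0.873439

0.9346, 0.8734


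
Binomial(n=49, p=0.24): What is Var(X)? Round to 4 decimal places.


Var = n*p*(1-p) = 49 * 0.24 * 0.76 = 8.9376

8.9376


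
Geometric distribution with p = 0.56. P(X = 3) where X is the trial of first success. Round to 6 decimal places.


P = (1-p)^(k-1) * p
(1-p)^(k-1) = 0.44^2 = 0.1936
P = 0.1936 * 0.56 = 0.108416

0.108416


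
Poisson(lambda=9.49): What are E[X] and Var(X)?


E[X] = Var(X) = lambda = 9.49

9.49, 9.49


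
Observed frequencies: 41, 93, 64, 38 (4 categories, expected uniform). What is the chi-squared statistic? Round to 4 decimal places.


chi2 = sum((O-E)^2/E), E = total/4
total = 236, E = 236/4 = 59
(41 - 59)^2 / 59 = 324 / 59 = 324/59 ≈ 5.491525
(93 - 59)^2 / 59 = 1156 / 59 = 1156/59 ≈ 19.593220
(64 - 59)^2 / 59 = 25 / 59 = 25/59 ≈ 0.423729
(38 - 59)^2 / 59 = 441 / 59 = 441/59 ≈ 7.474576
chi2 = 1946/59 ≈ 32.983051

32.9831


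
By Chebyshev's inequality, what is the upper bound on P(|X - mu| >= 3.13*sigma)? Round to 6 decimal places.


P <= 1/k^2
k^2 = 3.13^2 = 9.7969
1/k^2 = 1 / 9.7969 ≈ 0.10207310

0.102073


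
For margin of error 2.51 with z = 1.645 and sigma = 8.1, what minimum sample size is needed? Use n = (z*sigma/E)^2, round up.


z*sigma/E = 1.645 * 8.1 / 2.51 = 26649/5020 ≈ 5.308566
(z*sigma/E)^2 ≈ 28.180870
round up: n = 29

29


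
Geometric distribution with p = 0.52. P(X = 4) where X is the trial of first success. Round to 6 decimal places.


P = (1-p)^(k-1) * p
(1-p)^(k-1) = 0.48^3 = 0.110592
P = 0.110592 * 0.52 = 0.05750784

0.057508


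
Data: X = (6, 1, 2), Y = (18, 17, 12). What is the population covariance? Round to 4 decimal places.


Cov = (1/n)*sum((xi-xbar)(yi-ybar))
n = 3, xbar = 9/3 = 3, ybar = 47/3 ≈ 15.666667
sum((xi-xbar)(yi-ybar)) = 8
Cov = 8 / 3 = 8/3 ≈ 2.666667

2.6667


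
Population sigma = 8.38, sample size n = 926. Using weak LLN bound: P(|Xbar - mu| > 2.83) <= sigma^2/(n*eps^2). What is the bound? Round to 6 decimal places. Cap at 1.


bound = min(1, sigma^2/(n*eps^2))
sigma^2 = 8.38^2 = 70.2244
n*eps^2 = 926 * 2.83^2 = 926 * 8.0089 = 7416.2414
sigma^2/(n*eps^2) = 70.2244 / 7416.2414 ≈ 0.00946900

0.009469


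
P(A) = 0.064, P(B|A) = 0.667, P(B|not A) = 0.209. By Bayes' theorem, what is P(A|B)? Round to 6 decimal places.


P(A|B) = P(B|A)*P(A) / P(B), P(B) = P(B|A)*P(A) + P(B|not A)*P(not A)
P(B|A)*P(A) = 0.667 * 0.064 = 0.042688
P(B|not A)*P(not A) = 0.209 * 0.936 = 0.195624
P(B) = 0.042688 + 0.195624 = 0.238312
P(A|B) = 0.042688 / 0.238312 ≈ 0.17912652

0.179127


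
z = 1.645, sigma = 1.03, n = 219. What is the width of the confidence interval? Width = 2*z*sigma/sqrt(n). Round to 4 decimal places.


width = 2*z*sigma/sqrt(n)
2*z*sigma = 2 * 1.645 * 1.03 = 3.3887
sqrt(219) ≈ 14.798649
width = 3.3887 / 14.798649 ≈ 0.228987

0.2290


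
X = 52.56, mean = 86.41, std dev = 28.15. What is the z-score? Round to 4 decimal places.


z = (X - mu) / sigma
X - mu = 52.56 - 86.41 = -33.85
z = -33.85 / 28.15 = -677/563 ≈ -1.202487

-1.2025


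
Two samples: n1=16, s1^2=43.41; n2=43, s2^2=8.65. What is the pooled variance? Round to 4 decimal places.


sp^2 = ((n1-1)*s1^2 + (n2-1)*s2^2)/(n1+n2-2)
(n1-1)*s1^2 = 15 * 43.41 = 651.15
(n2-1)*s2^2 = 42 * 8.65 = 363.3
numerator = 651.15 + 363.3 = 1014.45
n1+n2-2 = 57
sp^2 = 1014.45 / 57 = 6763/380 ≈ 17.797368

17.7974


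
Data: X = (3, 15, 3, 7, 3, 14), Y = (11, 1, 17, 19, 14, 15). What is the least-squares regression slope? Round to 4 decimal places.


b = sum((xi-xbar)(yi-ybar)) / sum((xi-xbar)^2)
n = 6, xbar = 45/6 = 7.5, ybar = 77/6 ≈ 12.833333
Sxy = sum((xi-xbar)(yi-ybar)) = -93.5
Sxx = sum((xi-xbar)^2) = 159.5
b = Sxy / Sxx = -17/29 ≈ -0.586207

-0.5862


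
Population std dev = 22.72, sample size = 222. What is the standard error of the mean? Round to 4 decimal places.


SE = sigma / sqrt(n)
sqrt(222) ≈ 14.899664
SE = 22.72 / 14.899664 ≈ 1.524867

1.5249


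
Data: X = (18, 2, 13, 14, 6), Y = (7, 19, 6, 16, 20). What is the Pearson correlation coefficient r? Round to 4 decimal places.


r = sum((xi-xbar)(yi-ybar)) / sqrt(sum((xi-xbar)^2) * sum((yi-ybar)^2))
n = 5, xbar = 53/5 = 10.6, ybar = 68/5 = 13.6
Sxy = sum((xi-xbar)(yi-ybar)) = -134.8
Sxx = sum((xi-xbar)^2) = 167.2
Syy = sum((yi-ybar)^2) = 177.2
sqrt(Sxx*Syy) ≈ 172.127395
r = Sxy / sqrt(Sxx*Syy) = -134.8 / 172.127395 ≈ -0.783141

-0.7831


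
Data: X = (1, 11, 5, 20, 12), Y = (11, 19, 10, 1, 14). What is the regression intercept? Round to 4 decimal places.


a = ybar - b*xbar, where b = sum((xi-xbar)(yi-ybar)) / sum((xi-xbar)^2)
n = 5, xbar = 49/5 = 9.8, ybar = 55/5 = 11
Sxy = sum((xi-xbar)(yi-ybar)) = -81
Sxx = sum((xi-xbar)^2) = 210.8
b = Sxy / Sxx = -405/1054 ≈ -0.384250
a = 11 - (-0.384250) * 9.8 = 15563/1054 ≈ 14.765655

14.7657


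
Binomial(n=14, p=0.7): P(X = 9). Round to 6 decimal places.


P = C(n,k) * p^k * (1-p)^(n-k)
C(14,9) = 2002
p^k = 0.7^9 ≈ 0.04035361
(1-p)^(n-k) = 0.3^5 = 0.00243
P = 2002 * 0.04035361 * 0.00243 ≈ 0.196315

0.196315


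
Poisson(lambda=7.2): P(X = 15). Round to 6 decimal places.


P = e^(-lam) * lam^k / k!
e^(-7.2) ≈ 0.0007465858
lam^k = 7.2^15 ≈ 7244150201408.990672
k! = 15! = 1307674368000
P = 0.0007465858 * 7244150201408.990672 / 1307674368000 ≈ 0.004136

0.004136


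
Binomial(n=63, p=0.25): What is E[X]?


E[X] = n*p = 63 * 0.25 = 15.75

15.75


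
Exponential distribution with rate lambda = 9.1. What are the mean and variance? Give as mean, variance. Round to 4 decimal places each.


mean = 1/lam, var = 1/lam^2
mean = 1 / 9.1 = 10/91 ≈ 0.109890
lam^2 = 9.1^2 = 82.81
var = 1 / 82.81 = 100/8281 ≈ 0.012076

0.1099, 0.0121


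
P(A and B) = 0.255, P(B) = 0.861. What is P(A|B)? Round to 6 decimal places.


P(A|B) = P(A and B) / P(B) = 0.255 / 0.861 = 85/287 ≈ 0.29616725

0.296167


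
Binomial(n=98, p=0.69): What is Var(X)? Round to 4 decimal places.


Var = n*p*(1-p) = 98 * 0.69 * 0.31 = 20.9622

20.9622


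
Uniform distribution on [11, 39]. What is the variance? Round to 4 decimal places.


Var = (b-a)^2 / 12
(b-a)^2 = (39 - 11)^2 = 784
Var = 784/12 ≈ 65.333333

65.3333


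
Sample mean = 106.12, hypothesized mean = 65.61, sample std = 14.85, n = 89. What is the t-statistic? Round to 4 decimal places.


t = (xbar - mu0) / (s/sqrt(n))
xbar - mu0 = 106.12 - 65.61 = 40.51
sqrt(89) ≈ 9.43398113
s/sqrt(n) = 14.85 / 9.43398113 ≈ 1.57409685
t = 40.51 / 1.57409685 ≈ 25.735392

25.7354


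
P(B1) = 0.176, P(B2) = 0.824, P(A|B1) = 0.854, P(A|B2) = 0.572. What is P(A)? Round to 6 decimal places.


P(A) = P(A|B1)*P(B1) + P(A|B2)*P(B2)
P(A|B1)*P(B1) = 0.854 * 0.176 = 0.150304
P(A|B2)*P(B2) = 0.572 * 0.824 = 0.471328
P(A) = 0.150304 + 0.471328 = 0.621632

0.621632


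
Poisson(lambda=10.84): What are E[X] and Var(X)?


E[X] = Var(X) = lambda = 10.84

10.84, 10.84


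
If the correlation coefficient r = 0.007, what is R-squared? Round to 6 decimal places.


R^2 = r^2 = (0.007)^2 = 0.000049

0.000049


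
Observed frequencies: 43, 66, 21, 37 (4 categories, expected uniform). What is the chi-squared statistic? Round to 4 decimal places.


chi2 = sum((O-E)^2/E), E = total/4
total = 167, E = 167/4 = 41.75
(43 - 41.75)^2 / 41.75 = 1.5625 / 41.75 = 25/668 ≈ 0.037425
(66 - 41.75)^2 / 41.75 = 588.0625 / 41.75 = 9409/668 ≈ 14.085329
(21 - 41.75)^2 / 41.75 = 430.5625 / 41.75 = 6889/668 ≈ 10.312874
(37 - 41.75)^2 / 41.75 = 22.5625 / 41.75 = 361/668 ≈ 0.540419
chi2 = 4171/167 ≈ 24.976048

24.9760


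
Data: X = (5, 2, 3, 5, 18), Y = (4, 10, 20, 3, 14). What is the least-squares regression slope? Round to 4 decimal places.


b = sum((xi-xbar)(yi-ybar)) / sum((xi-xbar)^2)
n = 5, xbar = 33/5 = 6.6, ybar = 51/5 = 10.2
Sxy = sum((xi-xbar)(yi-ybar)) = 30.4
Sxx = sum((xi-xbar)^2) = 169.2
b = Sxy / Sxx = 76/423 ≈ 0.179669

0.1797


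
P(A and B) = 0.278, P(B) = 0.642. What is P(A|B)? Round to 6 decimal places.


P(A|B) = P(A and B) / P(B) = 0.278 / 0.642 = 139/321 ≈ 0.43302181

0.433022


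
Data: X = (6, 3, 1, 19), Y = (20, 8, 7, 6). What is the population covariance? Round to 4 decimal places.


Cov = (1/n)*sum((xi-xbar)(yi-ybar))
n = 4, xbar = 29/4 = 7.25, ybar = 41/4 = 10.25
sum((xi-xbar)(yi-ybar)) = -32.25
Cov = -32.25 / 4 = -8.0625

-8.0625


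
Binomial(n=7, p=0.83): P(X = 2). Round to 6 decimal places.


P = C(n,k) * p^k * (1-p)^(n-k)
C(7,2) = 21
p^k = 0.83^2 = 0.6889
(1-p)^(n-k) = 0.17^5 = 0.0001419857
P = 21 * 0.6889 * 0.0001419857 ≈ 0.002054

0.002054


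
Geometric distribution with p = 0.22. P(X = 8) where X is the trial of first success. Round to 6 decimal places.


P = (1-p)^(k-1) * p
(1-p)^(k-1) = 0.78^7 ≈ 0.1756557
P = 0.1756557 * 0.22 ≈ 0.03864425

0.038644


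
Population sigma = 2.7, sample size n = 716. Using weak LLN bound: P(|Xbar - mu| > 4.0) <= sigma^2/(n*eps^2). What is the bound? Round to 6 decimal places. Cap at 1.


bound = min(1, sigma^2/(n*eps^2))
sigma^2 = 2.7^2 = 7.29
n*eps^2 = 716 * 4.0^2 = 716 * 16 = 11456
sigma^2/(n*eps^2) = 7.29 / 11456 ≈ 0.00063635

0.000636


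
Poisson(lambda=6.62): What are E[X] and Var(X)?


E[X] = Var(X) = lambda = 6.62

6.62, 6.62


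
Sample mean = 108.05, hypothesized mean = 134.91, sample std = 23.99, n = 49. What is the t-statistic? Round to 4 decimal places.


t = (xbar - mu0) / (s/sqrt(n))
xbar - mu0 = 108.05 - 134.91 = -26.86
sqrt(49) = 7
s/sqrt(n) = 23.99 / 7 = 2399/700 ≈ 3.42714286
t = -26.86 / 3.42714286 = -18802/2399 ≈ -7.837432

-7.8374


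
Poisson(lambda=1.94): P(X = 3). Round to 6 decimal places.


P = e^(-lam) * lam^k / k!
e^(-1.94) ≈ 0.1437039
lam^k = 1.94^3 = 7.301384
k! = 3! = 6
P = 0.1437039 * 7.301384 / 6 ≈ 0.174873

0.174873


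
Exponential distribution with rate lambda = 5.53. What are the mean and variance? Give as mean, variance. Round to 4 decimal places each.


mean = 1/lam, var = 1/lam^2
mean = 1 / 5.53 = 100/553 ≈ 0.180832
lam^2 = 5.53^2 = 30.5809
var = 1 / 30.5809 ≈ 0.032700

0.1808, 0.0327


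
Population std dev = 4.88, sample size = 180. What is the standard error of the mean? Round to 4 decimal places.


SE = sigma / sqrt(n)
sqrt(180) ≈ 13.416408
SE = 4.88 / 13.416408 ≈ 0.363734

0.3637


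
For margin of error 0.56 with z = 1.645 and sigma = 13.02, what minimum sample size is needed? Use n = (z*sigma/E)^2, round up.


z*sigma/E = 1.645 * 13.02 / 0.56 = 38.24625
(z*sigma/E)^2 ≈ 1462.775639
round up: n = 1463

1463


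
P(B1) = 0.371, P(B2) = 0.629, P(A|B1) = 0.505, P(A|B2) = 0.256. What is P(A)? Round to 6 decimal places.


P(A) = P(A|B1)*P(B1) + P(A|B2)*P(B2)
P(A|B1)*P(B1) = 0.505 * 0.371 = 0.187355
P(A|B2)*P(B2) = 0.256 * 0.629 = 0.161024
P(A) = 0.187355 + 0.161024 = 0.348379

0.348379


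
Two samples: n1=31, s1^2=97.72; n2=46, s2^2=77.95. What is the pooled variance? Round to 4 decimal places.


sp^2 = ((n1-1)*s1^2 + (n2-1)*s2^2)/(n1+n2-2)
(n1-1)*s1^2 = 30 * 97.72 = 2931.6
(n2-1)*s2^2 = 45 * 77.95 = 3507.75
numerator = 2931.6 + 3507.75 = 6439.35
n1+n2-2 = 75
sp^2 = 6439.35 / 75 = 85.858

85.8580


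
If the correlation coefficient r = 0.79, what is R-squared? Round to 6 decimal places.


R^2 = r^2 = (0.79)^2 = 0.6241

0.624100


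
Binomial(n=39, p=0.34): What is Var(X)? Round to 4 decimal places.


Var = n*p*(1-p) = 39 * 0.34 * 0.66 = 8.7516

8.7516


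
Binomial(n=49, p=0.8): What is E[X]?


E[X] = n*p = 49 * 0.8 = 39.2

39.2


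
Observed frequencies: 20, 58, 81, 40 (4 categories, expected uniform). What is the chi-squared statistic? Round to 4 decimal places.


chi2 = sum((O-E)^2/E), E = total/4
total = 199, E = 199/4 = 49.75
(20 - 49.75)^2 / 49.75 = 885.0625 / 49.75 = 14161/796 ≈ 17.790201
(58 - 49.75)^2 / 49.75 = 68.0625 / 49.75 = 1089/796 ≈ 1.368090
(81 - 49.75)^2 / 49.75 = 976.5625 / 49.75 = 15625/796 ≈ 19.629397
(40 - 49.75)^2 / 49.75 = 95.0625 / 49.75 = 1521/796 ≈ 1.910804
chi2 = 8099/199 ≈ 40.698492

40.6985


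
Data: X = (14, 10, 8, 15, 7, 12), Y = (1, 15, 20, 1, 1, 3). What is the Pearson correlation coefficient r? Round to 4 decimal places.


r = sum((xi-xbar)(yi-ybar)) / sqrt(sum((xi-xbar)^2) * sum((yi-ybar)^2))
n = 6, xbar = 66/6 = 11, ybar = 41/6 ≈ 6.833333
Sxy = sum((xi-xbar)(yi-ybar)) = -69
Sxx = sum((xi-xbar)^2) = 52
Syy = sum((yi-ybar)^2) = 2141/6 ≈ 356.833333
sqrt(Sxx*Syy) ≈ 136.217963
r = Sxy / sqrt(Sxx*Syy) = -69 / 136.217963 ≈ -0.506541

-0.5065


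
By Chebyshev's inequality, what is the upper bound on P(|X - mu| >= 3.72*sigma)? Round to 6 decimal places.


P <= 1/k^2
k^2 = 3.72^2 = 13.8384
1/k^2 = 1 / 13.8384 = 625/8649 ≈ 0.07226269

0.072263


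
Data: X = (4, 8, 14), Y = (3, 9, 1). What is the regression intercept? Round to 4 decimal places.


a = ybar - b*xbar, where b = sum((xi-xbar)(yi-ybar)) / sum((xi-xbar)^2)
n = 3, xbar = 26/3 ≈ 8.666667, ybar = 13/3 ≈ 4.333333
Sxy = sum((xi-xbar)(yi-ybar)) = -44/3 ≈ -14.666667
Sxx = sum((xi-xbar)^2) = 152/3 ≈ 50.666667
b = Sxy / Sxx = -11/38 ≈ -0.289474
a = 4.333333 - (-0.289474) * 8.666667 = 130/19 ≈ 6.842105

6.8421


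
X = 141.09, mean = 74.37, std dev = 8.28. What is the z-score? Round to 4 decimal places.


z = (X - mu) / sigma
X - mu = 141.09 - 74.37 = 66.72
z = 66.72 / 8.28 = 556/69 ≈ 8.057971

8.0580


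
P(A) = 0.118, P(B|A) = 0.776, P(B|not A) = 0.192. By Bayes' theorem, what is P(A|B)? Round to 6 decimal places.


P(A|B) = P(B|A)*P(A) / P(B), P(B) = P(B|A)*P(A) + P(B|not A)*P(not A)
P(B|A)*P(A) = 0.776 * 0.118 = 0.091568
P(B|not A)*P(not A) = 0.192 * 0.882 = 0.169344
P(B) = 0.091568 + 0.169344 = 0.260912
P(A|B) = 0.091568 / 0.260912 ≈ 0.35095358

0.350954


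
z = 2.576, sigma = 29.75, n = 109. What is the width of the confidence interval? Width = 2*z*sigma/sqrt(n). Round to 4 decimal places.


width = 2*z*sigma/sqrt(n)
2*z*sigma = 2 * 2.576 * 29.75 = 153.272
sqrt(109) ≈ 10.440307
width = 153.272 / 10.440307 ≈ 14.680795

14.6808


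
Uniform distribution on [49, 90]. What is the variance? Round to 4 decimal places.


Var = (b-a)^2 / 12
(b-a)^2 = (90 - 49)^2 = 1681
Var = 1681/12 ≈ 140.083333

140.0833


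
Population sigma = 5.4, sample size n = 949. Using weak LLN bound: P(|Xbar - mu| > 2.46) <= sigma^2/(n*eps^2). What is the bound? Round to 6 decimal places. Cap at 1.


bound = min(1, sigma^2/(n*eps^2))
sigma^2 = 5.4^2 = 29.16
n*eps^2 = 949 * 2.46^2 = 949 * 6.0516 = 5742.9684
sigma^2/(n*eps^2) = 29.16 / 5742.9684 ≈ 0.00507751

0.005078


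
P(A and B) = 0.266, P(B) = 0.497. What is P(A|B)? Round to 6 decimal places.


P(A|B) = P(A and B) / P(B) = 0.266 / 0.497 = 38/71 ≈ 0.53521127

0.535211


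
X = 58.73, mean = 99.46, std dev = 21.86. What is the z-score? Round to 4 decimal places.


z = (X - mu) / sigma
X - mu = 58.73 - 99.46 = -40.73
z = -40.73 / 21.86 = -4073/2186 ≈ -1.863220

-1.8632


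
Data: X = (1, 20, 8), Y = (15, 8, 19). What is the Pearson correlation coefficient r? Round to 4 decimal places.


r = sum((xi-xbar)(yi-ybar)) / sqrt(sum((xi-xbar)^2) * sum((yi-ybar)^2))
n = 3, xbar = 29/3 ≈ 9.666667, ybar = 42/3 = 14
Sxy = sum((xi-xbar)(yi-ybar)) = -79
Sxx = sum((xi-xbar)^2) = 554/3 ≈ 184.666667
Syy = sum((yi-ybar)^2) = 62
sqrt(Sxx*Syy) ≈ 107.001558
r = Sxy / sqrt(Sxx*Syy) = -79 / 107.001558 ≈ -0.738307

-0.7383


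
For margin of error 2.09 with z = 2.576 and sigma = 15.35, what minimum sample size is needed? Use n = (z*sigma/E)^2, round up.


z*sigma/E = 2.576 * 15.35 / 2.09 = 98854/5225 ≈ 18.919426
(z*sigma/E)^2 ≈ 357.944674
round up: n = 358

358


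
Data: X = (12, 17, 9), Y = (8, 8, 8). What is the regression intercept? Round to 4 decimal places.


a = ybar - b*xbar, where b = sum((xi-xbar)(yi-ybar)) / sum((xi-xbar)^2)
n = 3, xbar = 38/3 ≈ 12.666667, ybar = 24/3 = 8
Sxy = sum((xi-xbar)(yi-ybar)) = 0
Sxx = sum((xi-xbar)^2) = 98/3 ≈ 32.666667
b = Sxy / Sxx = 0
a = 8 - 0 * 12.666667 = 8

8.0000


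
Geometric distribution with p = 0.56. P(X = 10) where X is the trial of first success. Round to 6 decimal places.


P = (1-p)^(k-1) * p
(1-p)^(k-1) = 0.44^9 ≈ 0.0006181218
P = 0.0006181218 * 0.56 ≈ 0.0003461482

0.000346


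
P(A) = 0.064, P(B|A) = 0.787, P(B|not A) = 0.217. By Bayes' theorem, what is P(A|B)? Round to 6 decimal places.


P(A|B) = P(B|A)*P(A) / P(B), P(B) = P(B|A)*P(A) + P(B|not A)*P(not A)
P(B|A)*P(A) = 0.787 * 0.064 = 0.050368
P(B|not A)*P(not A) = 0.217 * 0.936 = 0.203112
P(B) = 0.050368 + 0.203112 = 0.25348
P(A|B) = 0.050368 / 0.25348 ≈ 0.19870601

0.198706


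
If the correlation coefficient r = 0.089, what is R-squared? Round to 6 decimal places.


R^2 = r^2 = (0.089)^2 = 0.007921

0.007921


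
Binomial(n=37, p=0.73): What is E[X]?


E[X] = n*p = 37 * 0.73 = 27.01

27.01


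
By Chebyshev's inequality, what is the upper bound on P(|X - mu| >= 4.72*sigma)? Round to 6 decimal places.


P <= 1/k^2
k^2 = 4.72^2 = 22.2784
1/k^2 = 1 / 22.2784 ≈ 0.04488653

0.044887


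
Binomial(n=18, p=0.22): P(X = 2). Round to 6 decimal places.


P = C(n,k) * p^k * (1-p)^(n-k)
C(18,2) = 153
p^k = 0.22^2 = 0.0484
(1-p)^(n-k) = 0.78^16 ≈ 0.01877213
P = 153 * 0.0484 * 0.01877213 ≈ 0.139011

0.139011


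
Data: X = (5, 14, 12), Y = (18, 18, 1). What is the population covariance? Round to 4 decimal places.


Cov = (1/n)*sum((xi-xbar)(yi-ybar))
n = 3, xbar = 31/3 ≈ 10.333333, ybar = 37/3 ≈ 12.333333
sum((xi-xbar)(yi-ybar)) = -85/3 ≈ -28.333333
Cov = -28.333333 / 3 = -85/9 ≈ -9.444444

-9.4444


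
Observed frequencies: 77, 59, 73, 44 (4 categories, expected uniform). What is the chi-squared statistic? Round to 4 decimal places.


chi2 = sum((O-E)^2/E), E = total/4
total = 253, E = 253/4 = 63.25
(77 - 63.25)^2 / 63.25 = 189.0625 / 63.25 = 275/92 ≈ 2.989130
(59 - 63.25)^2 / 63.25 = 18.0625 / 63.25 = 289/1012 ≈ 0.285573
(73 - 63.25)^2 / 63.25 = 95.0625 / 63.25 = 1521/1012 ≈ 1.502964
(44 - 63.25)^2 / 63.25 = 370.5625 / 63.25 = 539/92 ≈ 5.858696
chi2 = 117/11 ≈ 10.636364

10.6364


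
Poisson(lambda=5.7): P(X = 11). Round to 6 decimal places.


P = e^(-lam) * lam^k / k!
e^(-5.7) ≈ 0.003345965
lam^k = 5.7^11 ≈ 206358998.930428
k! = 11! = 39916800
P = 0.003345965 * 206358998.930428 / 39916800 ≈ 0.017298

0.017298


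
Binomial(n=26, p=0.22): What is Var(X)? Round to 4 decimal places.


Var = n*p*(1-p) = 26 * 0.22 * 0.78 = 4.4616

4.4616


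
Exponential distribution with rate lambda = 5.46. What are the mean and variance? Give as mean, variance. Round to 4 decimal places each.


mean = 1/lam, var = 1/lam^2
mean = 1 / 5.46 = 50/273 ≈ 0.183150
lam^2 = 5.46^2 = 29.8116
var = 1 / 29.8116 ≈ 0.033544

0.1832, 0.0335


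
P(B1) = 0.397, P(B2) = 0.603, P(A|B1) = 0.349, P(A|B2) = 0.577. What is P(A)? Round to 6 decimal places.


P(A) = P(A|B1)*P(B1) + P(A|B2)*P(B2)
P(A|B1)*P(B1) = 0.349 * 0.397 = 0.138553
P(A|B2)*P(B2) = 0.577 * 0.603 = 0.347931
P(A) = 0.138553 + 0.347931 = 0.486484

0.486484


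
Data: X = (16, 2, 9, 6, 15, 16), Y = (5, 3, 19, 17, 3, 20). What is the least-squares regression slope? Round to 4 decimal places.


b = sum((xi-xbar)(yi-ybar)) / sum((xi-xbar)^2)
n = 6, xbar = 64/6 = 32/3 ≈ 10.666667, ybar = 67/6 ≈ 11.166667
Sxy = sum((xi-xbar)(yi-ybar)) = 28/3 ≈ 9.333333
Sxx = sum((xi-xbar)^2) = 526/3 ≈ 175.333333
b = Sxy / Sxx = 14/263 ≈ 0.053232

0.0532


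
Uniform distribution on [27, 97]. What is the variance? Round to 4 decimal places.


Var = (b-a)^2 / 12
(b-a)^2 = (97 - 27)^2 = 4900
Var = 4900/12 ≈ 408.333333

408.3333


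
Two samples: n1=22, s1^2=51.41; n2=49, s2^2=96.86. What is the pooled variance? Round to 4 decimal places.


sp^2 = ((n1-1)*s1^2 + (n2-1)*s2^2)/(n1+n2-2)
(n1-1)*s1^2 = 21 * 51.41 = 1079.61
(n2-1)*s2^2 = 48 * 96.86 = 4649.28
numerator = 1079.61 + 4649.28 = 5728.89
n1+n2-2 = 69
sp^2 = 5728.89 / 69 = 190963/2300 ≈ 83.027391

83.0274


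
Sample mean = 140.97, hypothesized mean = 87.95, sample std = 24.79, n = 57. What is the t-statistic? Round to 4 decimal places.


t = (xbar - mu0) / (s/sqrt(n))
xbar - mu0 = 140.97 - 87.95 = 53.02
sqrt(57) ≈ 7.54983444
s/sqrt(n) = 24.79 / 7.54983444 ≈ 3.28351571
t = 53.02 / 3.28351571 ≈ 16.147326

16.1473


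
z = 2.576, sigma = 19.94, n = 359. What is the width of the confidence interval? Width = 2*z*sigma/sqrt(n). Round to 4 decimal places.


width = 2*z*sigma/sqrt(n)
2*z*sigma = 2 * 2.576 * 19.94 = 102.73088
sqrt(359) ≈ 18.947295
width = 102.73088 / 18.947295 ≈ 5.421928

5.4219


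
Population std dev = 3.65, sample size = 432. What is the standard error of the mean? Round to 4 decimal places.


SE = sigma / sqrt(n)
sqrt(432) ≈ 20.784610
SE = 3.65 / 20.784610 ≈ 0.175611

0.1756


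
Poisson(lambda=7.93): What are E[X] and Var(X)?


E[X] = Var(X) = lambda = 7.93

7.93, 7.93


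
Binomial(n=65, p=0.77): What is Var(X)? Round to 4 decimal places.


Var = n*p*(1-p) = 65 * 0.77 * 0.23 = 11.5115

11.5115


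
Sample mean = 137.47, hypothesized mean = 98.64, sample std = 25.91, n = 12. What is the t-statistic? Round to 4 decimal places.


t = (xbar - mu0) / (s/sqrt(n))
xbar - mu0 = 137.47 - 98.64 = 38.83
sqrt(12) ≈ 3.46410162
s/sqrt(n) = 25.91 / 3.46410162 ≈ 7.47957274
t = 38.83 / 7.47957274 ≈ 5.191473

5.1915


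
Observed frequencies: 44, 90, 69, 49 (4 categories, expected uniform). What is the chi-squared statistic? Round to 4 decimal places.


chi2 = sum((O-E)^2/E), E = total/4
total = 252, E = 252/4 = 63
(44 - 63)^2 / 63 = 361 / 63 = 361/63 ≈ 5.730159
(90 - 63)^2 / 63 = 729 / 63 = 81/7 ≈ 11.571429
(69 - 63)^2 / 63 = 36 / 63 = 4/7 ≈ 0.571429
(49 - 63)^2 / 63 = 196 / 63 = 28/9 ≈ 3.111111
chi2 = 1322/63 ≈ 20.984127

20.9841


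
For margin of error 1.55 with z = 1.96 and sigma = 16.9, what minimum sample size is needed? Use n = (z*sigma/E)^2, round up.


z*sigma/E = 1.96 * 16.9 / 1.55 = 16562/775 ≈ 21.370323
(z*sigma/E)^2 ≈ 456.690687
round up: n = 457

457


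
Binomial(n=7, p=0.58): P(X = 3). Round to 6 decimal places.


P = C(n,k) * p^k * (1-p)^(n-k)
C(7,3) = 35
p^k = 0.58^3 = 0.195112
(1-p)^(n-k) = 0.42^4 = 0.03111696
P = 35 * 0.195112 * 0.03111696 ≈ 0.212495

0.212495


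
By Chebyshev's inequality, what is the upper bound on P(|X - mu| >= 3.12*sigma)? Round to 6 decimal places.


P <= 1/k^2
k^2 = 3.12^2 = 9.7344
1/k^2 = 1 / 9.7344 = 625/6084 ≈ 0.10272847

0.102728


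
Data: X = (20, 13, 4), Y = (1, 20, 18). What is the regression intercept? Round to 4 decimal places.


a = ybar - b*xbar, where b = sum((xi-xbar)(yi-ybar)) / sum((xi-xbar)^2)
n = 3, xbar = 37/3 ≈ 12.333333, ybar = 39/3 = 13
Sxy = sum((xi-xbar)(yi-ybar)) = -129
Sxx = sum((xi-xbar)^2) = 386/3 ≈ 128.666667
b = Sxy / Sxx = -387/386 ≈ -1.002591
a = 13 - (-1.002591) * 12.333333 = 9791/386 ≈ 25.365285

25.3653


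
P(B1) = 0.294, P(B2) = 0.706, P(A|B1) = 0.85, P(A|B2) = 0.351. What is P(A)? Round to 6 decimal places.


P(A) = P(A|B1)*P(B1) + P(A|B2)*P(B2)
P(A|B1)*P(B1) = 0.85 * 0.294 = 0.2499
P(A|B2)*P(B2) = 0.351 * 0.706 = 0.247806
P(A) = 0.2499 + 0.247806 = 0.497706

0.497706


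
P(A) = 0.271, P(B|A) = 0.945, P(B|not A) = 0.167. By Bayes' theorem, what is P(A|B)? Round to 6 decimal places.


P(A|B) = P(B|A)*P(A) / P(B), P(B) = P(B|A)*P(A) + P(B|not A)*P(not A)
P(B|A)*P(A) = 0.945 * 0.271 = 0.256095
P(B|not A)*P(not A) = 0.167 * 0.729 = 0.121743
P(B) = 0.256095 + 0.121743 = 0.377838
P(A|B) = 0.256095 / 0.377838 ≈ 0.67779048

0.677790


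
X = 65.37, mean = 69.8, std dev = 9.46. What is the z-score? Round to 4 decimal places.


z = (X - mu) / sigma
X - mu = 65.37 - 69.8 = -4.43
z = -4.43 / 9.46 = -443/946 ≈ -0.468288

-0.4683


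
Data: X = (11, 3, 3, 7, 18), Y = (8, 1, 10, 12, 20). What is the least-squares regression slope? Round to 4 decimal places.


b = sum((xi-xbar)(yi-ybar)) / sum((xi-xbar)^2)
n = 5, xbar = 42/5 = 8.4, ybar = 51/5 = 10.2
Sxy = sum((xi-xbar)(yi-ybar)) = 136.6
Sxx = sum((xi-xbar)^2) = 159.2
b = Sxy / Sxx = 683/796 ≈ 0.858040

0.8580


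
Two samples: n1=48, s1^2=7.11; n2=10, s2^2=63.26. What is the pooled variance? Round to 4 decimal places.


sp^2 = ((n1-1)*s1^2 + (n2-1)*s2^2)/(n1+n2-2)
(n1-1)*s1^2 = 47 * 7.11 = 334.17
(n2-1)*s2^2 = 9 * 63.26 = 569.34
numerator = 334.17 + 569.34 = 903.51
n1+n2-2 = 56
sp^2 = 903.51 / 56 = 90351/5600 ≈ 16.134107

16.1341


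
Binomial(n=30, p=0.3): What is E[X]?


E[X] = n*p = 30 * 0.3 = 9

9


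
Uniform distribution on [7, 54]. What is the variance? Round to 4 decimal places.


Var = (b-a)^2 / 12
(b-a)^2 = (54 - 7)^2 = 2209
Var = 2209/12 ≈ 184.083333

184.0833


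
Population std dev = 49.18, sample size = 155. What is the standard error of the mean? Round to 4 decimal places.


SE = sigma / sqrt(n)
sqrt(155) ≈ 12.449900
SE = 49.18 / 12.449900 ≈ 3.950233

3.9502


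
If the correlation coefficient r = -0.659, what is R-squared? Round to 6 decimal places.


R^2 = r^2 = (-0.659)^2 = 0.434281

0.434281


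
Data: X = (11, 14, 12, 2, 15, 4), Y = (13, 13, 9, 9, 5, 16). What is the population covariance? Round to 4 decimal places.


Cov = (1/n)*sum((xi-xbar)(yi-ybar))
n = 6, xbar = 58/6 = 29/3 ≈ 9.666667, ybar = 65/6 ≈ 10.833333
sum((xi-xbar)(yi-ybar)) = -115/3 ≈ -38.333333
Cov = -38.333333 / 6 = -115/18 ≈ -6.388889

-6.3889


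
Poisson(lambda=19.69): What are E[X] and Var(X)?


E[X] = Var(X) = lambda = 19.69

19.69, 19.69


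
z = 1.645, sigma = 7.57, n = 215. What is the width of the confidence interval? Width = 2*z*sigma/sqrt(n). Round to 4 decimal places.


width = 2*z*sigma/sqrt(n)
2*z*sigma = 2 * 1.645 * 7.57 = 24.9053
sqrt(215) ≈ 14.662878
width = 24.9053 / 14.662878 ≈ 1.698527

1.6985


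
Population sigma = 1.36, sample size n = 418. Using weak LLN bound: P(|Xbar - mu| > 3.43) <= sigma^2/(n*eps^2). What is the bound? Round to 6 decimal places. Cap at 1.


bound = min(1, sigma^2/(n*eps^2))
sigma^2 = 1.36^2 = 1.8496
n*eps^2 = 418 * 3.43^2 = 418 * 11.7649 = 4917.7282
sigma^2/(n*eps^2) = 1.8496 / 4917.7282 ≈ 0.00037611

0.000376


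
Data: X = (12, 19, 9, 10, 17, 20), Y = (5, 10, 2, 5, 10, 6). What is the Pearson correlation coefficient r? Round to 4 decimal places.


r = sum((xi-xbar)(yi-ybar)) / sqrt(sum((xi-xbar)^2) * sum((yi-ybar)^2))
n = 6, xbar = 87/6 = 14.5, ybar = 38/6 = 19/3 ≈ 6.333333
Sxy = sum((xi-xbar)(yi-ybar)) = 57
Sxx = sum((xi-xbar)^2) = 113.5
Syy = sum((yi-ybar)^2) = 148/3 ≈ 49.333333
sqrt(Sxx*Syy) ≈ 74.828693
r = Sxy / sqrt(Sxx*Syy) = 57 / 74.828693 ≈ 0.761740

0.7617


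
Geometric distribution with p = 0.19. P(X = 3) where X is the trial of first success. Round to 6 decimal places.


P = (1-p)^(k-1) * p
(1-p)^(k-1) = 0.81^2 = 0.6561
P = 0.6561 * 0.19 = 0.124659

0.124659


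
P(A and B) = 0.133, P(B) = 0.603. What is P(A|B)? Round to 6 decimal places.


P(A|B) = P(A and B) / P(B) = 0.133 / 0.603 = 133/603 ≈ 0.22056385

0.220564


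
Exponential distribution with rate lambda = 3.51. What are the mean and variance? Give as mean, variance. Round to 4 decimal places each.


mean = 1/lam, var = 1/lam^2
mean = 1 / 3.51 = 100/351 ≈ 0.284900
lam^2 = 3.51^2 = 12.3201
var = 1 / 12.3201 ≈ 0.081168

0.2849, 0.0812


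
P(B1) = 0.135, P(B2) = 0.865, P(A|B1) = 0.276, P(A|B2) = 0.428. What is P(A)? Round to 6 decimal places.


P(A) = P(A|B1)*P(B1) + P(A|B2)*P(B2)
P(A|B1)*P(B1) = 0.276 * 0.135 = 0.03726
P(A|B2)*P(B2) = 0.428 * 0.865 = 0.37022
P(A) = 0.03726 + 0.37022 = 0.40748

0.407480


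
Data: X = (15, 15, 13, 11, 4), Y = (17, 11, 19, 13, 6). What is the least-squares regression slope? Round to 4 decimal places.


b = sum((xi-xbar)(yi-ybar)) / sum((xi-xbar)^2)
n = 5, xbar = 58/5 = 11.6, ybar = 66/5 = 13.2
Sxy = sum((xi-xbar)(yi-ybar)) = 68.4
Sxx = sum((xi-xbar)^2) = 83.2
b = Sxy / Sxx = 171/208 ≈ 0.822115

0.8221


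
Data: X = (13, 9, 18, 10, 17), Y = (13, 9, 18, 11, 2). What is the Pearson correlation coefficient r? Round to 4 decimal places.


r = sum((xi-xbar)(yi-ybar)) / sqrt(sum((xi-xbar)^2) * sum((yi-ybar)^2))
n = 5, xbar = 67/5 = 13.4, ybar = 53/5 = 10.6
Sxy = sum((xi-xbar)(yi-ybar)) = 7.8
Sxx = sum((xi-xbar)^2) = 65.2
Syy = sum((yi-ybar)^2) = 137.2
sqrt(Sxx*Syy) ≈ 94.580336
r = Sxy / sqrt(Sxx*Syy) = 7.8 / 94.580336 ≈ 0.082470

0.0825
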